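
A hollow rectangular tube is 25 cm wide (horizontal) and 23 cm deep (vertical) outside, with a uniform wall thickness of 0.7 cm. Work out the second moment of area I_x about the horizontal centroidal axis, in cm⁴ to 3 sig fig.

Break the section into simple shapes (no overlaps), measuring from the bottom-left corner of the bounding box.
Outer rectangle: 25 × 23, A = 575 cm², y = 11.5 cm, Ī = 25 348 cm⁴.
Inner void (subtracted): 23.6 × 21.6, A = 509.76 cm², y = 11.5 cm, Ī = 19 819 cm⁴.
By symmetry the centroid is at mid-height, ȳ = 11.5 cm.
All pieces are centred on the horizontal centroidal axis, so I = ΣĪ (holes subtracted) = 5528.4 cm⁴.

I_x ≈ 5530 cm⁴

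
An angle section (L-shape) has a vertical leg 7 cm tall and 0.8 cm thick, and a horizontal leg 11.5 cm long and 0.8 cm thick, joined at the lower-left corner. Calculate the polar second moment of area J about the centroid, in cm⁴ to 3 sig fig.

J ≈ 250 cm⁴

Decompose the section into non-overlapping parts with the origin at the bottom-left of its bounding rectangle.
Vertical leg: 0.8 × 7, A = 5.6 cm², y = 3.5 cm, Ī = 22.867 cm⁴.
Horizontal leg (remainder): 10.7 × 0.8, A = 8.56 cm², y = 0.4 cm, Ī = 0.45653 cm⁴.
Centroid: ȳ = ΣA·y / ΣA = 1.626 cm.
Transfer each piece to the centroidal x-axis using Ī + A·d² with d = y − 1.626:
  vertical leg: d = 1.874 cm → contributes +42.533 cm⁴
  horizontal leg (remainder): d = -1.226 cm → contributes +13.323 cm⁴
Total I = 55.856 cm⁴.
For the y-axis: x̄ = 3.876 cm.
Repeating about the centroidal y-axis gives I_y = 193.9 cm⁴.
Polar second moment: J = I_x + I_y = 249.75 cm⁴.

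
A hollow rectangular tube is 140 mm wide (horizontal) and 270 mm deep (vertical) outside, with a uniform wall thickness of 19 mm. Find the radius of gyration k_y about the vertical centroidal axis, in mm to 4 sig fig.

k_y ≈ 54.00 mm

Break the section into simple shapes (no overlaps), measuring from the bottom-left corner of the bounding box.
Outer rectangle: 140 × 270, A = 37 800 mm², x = 70 mm, Ī = 61 740 000 mm⁴.
Inner void (subtracted): 102 × 232, A = 23 664 mm², x = 70 mm, Ī = 20 516 688 mm⁴.
By symmetry the centroid is at mid-width, x̄ = 70 mm.
All pieces are centred on the vertical centroidal axis, so I = ΣĪ (holes subtracted) = 41 223 312 mm⁴.
Radius of gyration: k = √(I/A) = √(41 223 312 / 14 136) = 54.0018 mm.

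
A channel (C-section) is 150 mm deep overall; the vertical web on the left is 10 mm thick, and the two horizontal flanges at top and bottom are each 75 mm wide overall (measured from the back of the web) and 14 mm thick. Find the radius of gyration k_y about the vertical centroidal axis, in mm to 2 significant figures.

Split into non-overlapping primitives; take the origin at the lower-left of the bounding box.
Web: 10 × 150, A = 1 500 mm², x = 5 mm, Ī = 12 500 mm⁴.
Top flange (beyond web): 65 × 14, A = 910 mm², x = 42.5 mm, Ī = 320 396 mm⁴.
Bottom flange (beyond web): 65 × 14, A = 910 mm², x = 42.5 mm, Ī = 320 396 mm⁴.
Centroid: x̄ = ΣA·x / ΣA = 25.56 mm.
Transfer each piece to the vertical centroidal axis using Ī + A·d² with d = x − 25.56:
  web: d = -20.56 mm → contributes +646 399 mm⁴
  top flange (beyond web): d = 16.94 mm → contributes +581 618 mm⁴
  bottom flange (beyond web): d = 16.94 mm → contributes +581 618 mm⁴
Total I = 1 809 636 mm⁴.
Radius of gyration: k = √(I/A) = √(1 809 636 / 3 320) = 23.35 mm.

k_y ≈ 23 mm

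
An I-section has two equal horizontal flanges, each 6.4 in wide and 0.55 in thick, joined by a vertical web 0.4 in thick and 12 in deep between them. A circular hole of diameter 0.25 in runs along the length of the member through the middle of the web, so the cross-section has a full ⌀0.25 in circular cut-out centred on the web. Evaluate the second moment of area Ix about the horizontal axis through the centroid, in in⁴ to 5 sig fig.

Ix ≈ 334.98 in⁴

Split into non-overlapping primitives; take the origin at the lower-left of the bounding box.
Bottom flange: 6.4 × 0.55, A = 3.52 in², y = 0.275 in, Ī = 0.08873333 in⁴.
Web: 0.4 × 12, A = 4.8 in², y = 6.55 in, Ī = 57.6 in⁴.
Top flange: 6.4 × 0.55, A = 3.52 in², y = 12.825 in, Ī = 0.08873333 in⁴.
Hole (subtracted): ⌀0.25, A = 0.04908739 in², y = 6.55 in, Ī = 0.0001917476 in⁴.
By symmetry the centroid is at mid-height, ȳ = 6.55 in.
Transfer each piece to the horizontal axis through the centroid using Ī + A·d² with d = y − 6.55:
  bottom flange: d = -6.275 in → contributes +138.6909 in⁴
  web: d = 0 in → contributes +57.6 in⁴
  top flange: d = 6.275 in → contributes +138.6909 in⁴
  hole: d = 0 in → contributes −0.0001917476 in⁴
Total I = 334.9817 in⁴.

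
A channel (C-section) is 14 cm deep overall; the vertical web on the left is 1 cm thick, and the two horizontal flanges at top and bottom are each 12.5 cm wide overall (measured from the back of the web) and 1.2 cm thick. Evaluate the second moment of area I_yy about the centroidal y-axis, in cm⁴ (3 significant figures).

Split into non-overlapping primitives; take the origin at the lower-left of the bounding box.
Web: 1 × 14, A = 14 cm², x = 0.5 cm, Ī = 1.1667 cm⁴.
Top flange (beyond web): 11.5 × 1.2, A = 13.8 cm², x = 6.75 cm, Ī = 152.09 cm⁴.
Bottom flange (beyond web): 11.5 × 1.2, A = 13.8 cm², x = 6.75 cm, Ī = 152.09 cm⁴.
Centroid: x̄ = ΣA·x / ΣA = 4.6466 cm.
Transfer each piece to the centroidal y-axis using Ī + A·d² with d = x − 4.6466:
  web: d = -4.1466 cm → contributes +241.89 cm⁴
  top flange (beyond web): d = 2.1034 cm → contributes +213.14 cm⁴
  bottom flange (beyond web): d = 2.1034 cm → contributes +213.14 cm⁴
Total I = 668.17 cm⁴.

I_yy ≈ 668 cm⁴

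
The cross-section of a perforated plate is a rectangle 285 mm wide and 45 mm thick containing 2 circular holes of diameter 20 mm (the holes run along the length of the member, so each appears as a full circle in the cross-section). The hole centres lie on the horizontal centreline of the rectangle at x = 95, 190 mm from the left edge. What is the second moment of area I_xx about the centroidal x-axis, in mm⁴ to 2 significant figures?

I_xx ≈ 2.1 × 10⁶ mm⁴

Break the section into simple shapes (no overlaps), measuring from the bottom-left corner of the bounding box.
Plate: 285 × 45, A = 12 825 mm², y = 22.5 mm, Ī = 2 164 219 mm⁴.
Hole 1 (subtracted): ⌀20, A = 314.2 mm², y = 22.5 mm, Ī = 7 854 mm⁴.
Hole 2 (subtracted): ⌀20, A = 314.2 mm², y = 22.5 mm, Ī = 7 854 mm⁴.
By symmetry the centroid is at mid-height, ȳ = 22.5 mm.
All pieces are centred on the centroidal x-axis, so I = ΣĪ (holes subtracted) = 2 148 511 mm⁴.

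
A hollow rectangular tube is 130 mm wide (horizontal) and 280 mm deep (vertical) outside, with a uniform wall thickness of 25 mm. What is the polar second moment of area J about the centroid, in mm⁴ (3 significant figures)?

Treat the section as a set of non-overlapping primitives; coordinates are from the bounding-box lower-left.
Outer rectangle: 130 × 280, A = 36 400 mm², y = 140 mm, Ī = 237 813 333 mm⁴.
Inner void (subtracted): 80 × 230, A = 18 400 mm², y = 140 mm, Ī = 81 113 333 mm⁴.
By symmetry the centroid is at mid-height, ȳ = 140 mm.
All pieces are centred on the centroidal x-axis, so I = ΣĪ (holes subtracted) = 156 700 000 mm⁴.
Repeating about the centroidal y-axis gives I_y = 41 450 000 mm⁴.
Polar second moment: J = I_x + I_y = 198 150 000 mm⁴.

J ≈ 1.98 × 10⁸ mm⁴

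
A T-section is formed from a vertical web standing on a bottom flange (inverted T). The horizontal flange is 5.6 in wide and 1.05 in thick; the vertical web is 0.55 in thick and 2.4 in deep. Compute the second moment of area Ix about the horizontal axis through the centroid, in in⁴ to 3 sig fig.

Split into non-overlapping primitives; take the origin at the lower-left of the bounding box.
Flange: 5.6 × 1.05, A = 5.88 in², y = 0.525 in, Ī = 0.54023 in⁴.
Web: 0.55 × 2.4, A = 1.32 in², y = 2.25 in, Ī = 0.6336 in⁴.
Centroid: ȳ = ΣA·y / ΣA = 0.84125 in.
Transfer each piece to the horizontal axis through the centroid using Ī + A·d² with d = y − 0.84125:
  flange: d = -0.31625 in → contributes +1.1283 in⁴
  web: d = 1.4088 in → contributes +3.2532 in⁴
Total I = 4.3815 in⁴.

Ix ≈ 4.38 in⁴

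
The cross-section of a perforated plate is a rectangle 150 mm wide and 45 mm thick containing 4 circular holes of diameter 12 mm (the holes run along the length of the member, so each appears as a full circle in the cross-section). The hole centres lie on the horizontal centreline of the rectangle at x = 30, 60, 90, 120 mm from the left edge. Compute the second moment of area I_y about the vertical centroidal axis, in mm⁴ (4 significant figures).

I_y ≈ 1.214 × 10⁷ mm⁴

Treat the section as a set of non-overlapping primitives; coordinates are from the bounding-box lower-left.
Plate: 150 × 45, A = 6 750 mm², x = 75 mm, Ī = 12 656 250 mm⁴.
Hole 1 (subtracted): ⌀12, A = 113.097 mm², x = 30 mm, Ī = 1017.88 mm⁴.
Hole 2 (subtracted): ⌀12, A = 113.097 mm², x = 60 mm, Ī = 1017.88 mm⁴.
Hole 3 (subtracted): ⌀12, A = 113.097 mm², x = 90 mm, Ī = 1017.88 mm⁴.
Hole 4 (subtracted): ⌀12, A = 113.097 mm², x = 120 mm, Ī = 1017.88 mm⁴.
By symmetry the centroid is at mid-width, x̄ = 75 mm.
Transfer each piece to the vertical centroidal axis using Ī + A·d² with d = x − 75:
  plate: d = 0 mm → contributes +12 656 250 mm⁴
  hole 1: d = -45 mm → contributes −230 040 mm⁴
  hole 2: d = -15 mm → contributes −26464.8 mm⁴
  hole 3: d = 15 mm → contributes −26464.8 mm⁴
  hole 4: d = 45 mm → contributes −230 040 mm⁴
Total I = 12 143 240 mm⁴.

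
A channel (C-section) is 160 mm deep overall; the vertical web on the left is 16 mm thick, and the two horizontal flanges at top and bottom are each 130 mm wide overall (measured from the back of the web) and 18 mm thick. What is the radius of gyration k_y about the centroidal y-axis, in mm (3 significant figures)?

Decompose the section into non-overlapping parts with the origin at the bottom-left of its bounding rectangle.
Web: 16 × 160, A = 2 560 mm², x = 8 mm, Ī = 54 613 mm⁴.
Top flange (beyond web): 114 × 18, A = 2 052 mm², x = 73 mm, Ī = 2 222 316 mm⁴.
Bottom flange (beyond web): 114 × 18, A = 2 052 mm², x = 73 mm, Ī = 2 222 316 mm⁴.
Centroid: x̄ = ΣA·x / ΣA = 48.03 mm.
Transfer each piece to the centroidal y-axis using Ī + A·d² with d = x − 48.03:
  web: d = -40.03 mm → contributes +4 156 762 mm⁴
  top flange (beyond web): d = 24.97 mm → contributes +3 501 739 mm⁴
  bottom flange (beyond web): d = 24.97 mm → contributes +3 501 739 mm⁴
Total I = 11 160 239 mm⁴.
Radius of gyration: k = √(I/A) = √(11 160 239 / 6 664) = 40.923 mm.

k_y ≈ 40.9 mm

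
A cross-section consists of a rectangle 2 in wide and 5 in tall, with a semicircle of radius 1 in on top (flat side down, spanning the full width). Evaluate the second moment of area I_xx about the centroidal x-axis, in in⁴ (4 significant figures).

Split into non-overlapping primitives; take the origin at the lower-left of the bounding box.
Rectangular body: 2 × 5, A = 10 in², y = 2.5 in, Ī = 20.8333 in⁴.
Semicircular cap: semicircle r = 1, A = 1.5708 in², y = 5.42441 in, Ī = 0.109757 in⁴.
Centroid: ȳ = ΣA·y / ΣA = 2.897 in.
Transfer each piece to the centroidal x-axis using Ī + A·d² with d = y − 2.897:
  rectangular body: d = -0.397004 in → contributes +22.4095 in⁴
  semicircular cap: d = 2.52741 in → contributes +10.1437 in⁴
Total I = 32.5531 in⁴.

I_xx ≈ 32.55 in⁴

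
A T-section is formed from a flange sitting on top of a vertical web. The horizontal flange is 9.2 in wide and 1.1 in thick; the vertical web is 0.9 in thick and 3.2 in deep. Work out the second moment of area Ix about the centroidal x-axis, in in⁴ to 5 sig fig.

Ix ≈ 13.842 in⁴

Treat the section as a set of non-overlapping primitives; coordinates are from the bounding-box lower-left.
Flange: 9.2 × 1.1, A = 10.12 in², y = 3.75 in, Ī = 1.020433 in⁴.
Web: 0.9 × 3.2, A = 2.88 in², y = 1.6 in, Ī = 2.4576 in⁴.
Centroid: ȳ = ΣA·y / ΣA = 3.273692 in.
Transfer each piece to the centroidal x-axis using Ī + A·d² with d = y − 3.273692:
  flange: d = 0.4763077 in → contributes +3.316348 in⁴
  web: d = -1.673692 in → contributes +10.52519 in⁴
Total I = 13.84154 in⁴.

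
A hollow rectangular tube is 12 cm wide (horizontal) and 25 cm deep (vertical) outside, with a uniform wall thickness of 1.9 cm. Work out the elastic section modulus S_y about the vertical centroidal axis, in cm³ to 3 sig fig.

Split into non-overlapping primitives; take the origin at the lower-left of the bounding box.
Outer rectangle: 12 × 25, A = 300 cm², x = 6 cm, Ī = 3 600 cm⁴.
Inner void (subtracted): 8.2 × 21.2, A = 173.84 cm², x = 6 cm, Ī = 974.08 cm⁴.
By symmetry the centroid is at mid-width, x̄ = 6 cm.
All pieces are centred on the vertical centroidal axis, so I = ΣĪ (holes subtracted) = 2625.9 cm⁴.
Extreme fibre distance c = 6 cm; S = I/c = 437.65 cm³.

S_y ≈ 438 cm³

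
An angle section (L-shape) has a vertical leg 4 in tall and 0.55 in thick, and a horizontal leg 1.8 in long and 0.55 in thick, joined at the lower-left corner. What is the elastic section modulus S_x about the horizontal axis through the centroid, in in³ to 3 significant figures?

Break the section into simple shapes (no overlaps), measuring from the bottom-left corner of the bounding box.
Vertical leg: 0.55 × 4, A = 2.2 in², y = 2 in, Ī = 2.9333 in⁴.
Horizontal leg (remainder): 1.25 × 0.55, A = 0.6875 in², y = 0.275 in, Ī = 0.017331 in⁴.
Centroid: ȳ = ΣA·y / ΣA = 1.5893 in.
Transfer each piece to the horizontal axis through the centroid using Ī + A·d² with d = y − 1.5893:
  vertical leg: d = 0.41071 in → contributes +3.3044 in⁴
  horizontal leg (remainder): d = -1.3143 in → contributes +1.2049 in⁴
Total I = 4.5093 in⁴.
Extreme fibre distance c = 2.4107 in; S = I/c = 1.8705 in³.

S_x ≈ 1.87 in³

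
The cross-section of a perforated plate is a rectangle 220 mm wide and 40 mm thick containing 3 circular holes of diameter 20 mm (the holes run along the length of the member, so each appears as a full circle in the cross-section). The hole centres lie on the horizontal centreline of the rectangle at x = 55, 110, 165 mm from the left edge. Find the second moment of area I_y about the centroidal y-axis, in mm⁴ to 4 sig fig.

I_y ≈ 3.357 × 10⁷ mm⁴

Treat the section as a set of non-overlapping primitives; coordinates are from the bounding-box lower-left.
Plate: 220 × 40, A = 8 800 mm², x = 110 mm, Ī = 35 493 333 mm⁴.
Hole 1 (subtracted): ⌀20, A = 314.159 mm², x = 55 mm, Ī = 7853.98 mm⁴.
Hole 2 (subtracted): ⌀20, A = 314.159 mm², x = 110 mm, Ī = 7853.98 mm⁴.
Hole 3 (subtracted): ⌀20, A = 314.159 mm², x = 165 mm, Ī = 7853.98 mm⁴.
By symmetry the centroid is at mid-width, x̄ = 110 mm.
Transfer each piece to the centroidal y-axis using Ī + A·d² with d = x − 110:
  plate: d = 0 mm → contributes +35 493 333 mm⁴
  hole 1: d = -55 mm → contributes −958 186 mm⁴
  hole 2: d = 0 mm → contributes −7853.98 mm⁴
  hole 3: d = 55 mm → contributes −958 186 mm⁴
Total I = 33 569 108 mm⁴.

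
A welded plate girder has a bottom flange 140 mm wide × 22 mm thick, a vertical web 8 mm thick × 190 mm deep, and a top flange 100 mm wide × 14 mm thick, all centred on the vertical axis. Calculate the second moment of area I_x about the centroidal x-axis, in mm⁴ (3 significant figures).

I_x ≈ 4.83 × 10⁷ mm⁴

Break the section into simple shapes (no overlaps), measuring from the bottom-left corner of the bounding box.
Bottom plate: 140 × 22, A = 3 080 mm², y = 11 mm, Ī = 124 227 mm⁴.
Web plate: 8 × 190, A = 1 520 mm², y = 117 mm, Ī = 4 572 667 mm⁴.
Top plate: 100 × 14, A = 1 400 mm², y = 219 mm, Ī = 22 867 mm⁴.
Centroid: ȳ = ΣA·y / ΣA = 86.387 mm.
Transfer each piece to the centroidal x-axis using Ī + A·d² with d = y − 86.387:
  bottom plate: d = -75.387 mm → contributes +17 628 327 mm⁴
  web plate: d = 30.613 mm → contributes +5 997 174 mm⁴
  top plate: d = 132.61 mm → contributes +24 643 681 mm⁴
Total I = 48 269 183 mm⁴.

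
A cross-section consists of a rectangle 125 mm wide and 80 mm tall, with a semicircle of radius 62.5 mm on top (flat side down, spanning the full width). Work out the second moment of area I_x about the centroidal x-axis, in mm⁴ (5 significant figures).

I_x ≈ 2.3837 × 10⁷ mm⁴

Break the section into simple shapes (no overlaps), measuring from the bottom-left corner of the bounding box.
Rectangular body: 125 × 80, A = 10 000 mm², y = 40 mm, Ī = 5 333 333 mm⁴.
Semicircular cap: semicircle r = 62.5, A = 6135.923 mm², y = 106.5258 mm, Ī = 1 674 758 mm⁴.
Centroid: ȳ = ΣA·y / ΣA = 65.29743 mm.
Transfer each piece to the centroidal x-axis using Ī + A·d² with d = y − 65.29743:
  rectangular body: d = -25.29743 mm → contributes +11 732 932 mm⁴
  semicircular cap: d = 41.2284 mm → contributes +12 104 482 mm⁴
Total I = 23 837 414 mm⁴.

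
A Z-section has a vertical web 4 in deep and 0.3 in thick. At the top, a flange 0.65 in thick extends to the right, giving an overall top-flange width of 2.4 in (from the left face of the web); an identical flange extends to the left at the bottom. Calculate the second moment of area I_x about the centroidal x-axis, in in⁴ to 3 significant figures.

I_x ≈ 9.36 in⁴

Treat the section as a set of non-overlapping primitives; coordinates are from the bounding-box lower-left.
Web: 0.3 × 4, A = 1.2 in², y = 2 in, Ī = 1.6 in⁴.
Top flange (beyond web): 2.1 × 0.65, A = 1.365 in², y = 3.675 in, Ī = 0.048059 in⁴.
Bottom flange (beyond web): 2.1 × 0.65, A = 1.365 in², y = 0.325 in, Ī = 0.048059 in⁴.
Centroid: ȳ = ΣA·y / ΣA = 2 in.
Transfer each piece to the centroidal x-axis using Ī + A·d² with d = y − 2:
  web: d = 0 in → contributes +1.6 in⁴
  top flange (beyond web): d = 1.675 in → contributes +3.8777 in⁴
  bottom flange (beyond web): d = -1.675 in → contributes +3.8777 in⁴
Total I = 9.3555 in⁴.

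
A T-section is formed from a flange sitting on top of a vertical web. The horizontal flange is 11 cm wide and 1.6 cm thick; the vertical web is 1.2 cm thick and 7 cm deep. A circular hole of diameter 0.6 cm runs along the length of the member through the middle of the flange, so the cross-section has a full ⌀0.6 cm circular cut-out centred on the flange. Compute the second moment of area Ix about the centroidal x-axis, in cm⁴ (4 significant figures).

Ix ≈ 142.6 cm⁴

Split into non-overlapping primitives; take the origin at the lower-left of the bounding box.
Flange: 11 × 1.6, A = 17.6 cm², y = 7.8 cm, Ī = 3.75467 cm⁴.
Web: 1.2 × 7, A = 8.4 cm², y = 3.5 cm, Ī = 34.3 cm⁴.
Hole (subtracted): ⌀0.6, A = 0.282743 cm², y = 7.8 cm, Ī = 0.00636173 cm⁴.
Centroid: ȳ = ΣA·y / ΣA = 6.3955 cm.
Transfer each piece to the centroidal x-axis using Ī + A·d² with d = y − 6.3955:
  flange: d = 1.4045 cm → contributes +38.473 cm⁴
  web: d = -2.8955 cm → contributes +104.725 cm⁴
  hole: d = 1.4045 cm → contributes −0.56411 cm⁴
Total I = 142.634 cm⁴.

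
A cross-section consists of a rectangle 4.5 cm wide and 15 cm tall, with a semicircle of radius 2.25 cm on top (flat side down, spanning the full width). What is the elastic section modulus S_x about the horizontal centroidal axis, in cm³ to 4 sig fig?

S_x ≈ 200.6 cm³

Decompose the section into non-overlapping parts with the origin at the bottom-left of its bounding rectangle.
Rectangular body: 4.5 × 15, A = 67.5 cm², y = 7.5 cm, Ī = 1265.63 cm⁴.
Semicircular cap: semicircle r = 2.25, A = 7.95216 cm², y = 15.9549 cm, Ī = 2.81295 cm⁴.
Centroid: ȳ = ΣA·y / ΣA = 8.39109 cm.
Transfer each piece to the horizontal centroidal axis using Ī + A·d² with d = y − 8.39109:
  rectangular body: d = -0.891093 cm → contributes +1319.22 cm⁴
  semicircular cap: d = 7.56384 cm → contributes +457.769 cm⁴
Total I = 1776.99 cm⁴.
Extreme fibre distance c = 8.85891 cm; S = I/c = 200.588 cm³.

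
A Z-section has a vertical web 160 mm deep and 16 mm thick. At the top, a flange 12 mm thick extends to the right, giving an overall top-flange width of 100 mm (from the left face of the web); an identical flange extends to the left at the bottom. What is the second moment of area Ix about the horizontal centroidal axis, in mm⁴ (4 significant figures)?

Ix ≈ 1.653 × 10⁷ mm⁴

Break the section into simple shapes (no overlaps), measuring from the bottom-left corner of the bounding box.
Web: 16 × 160, A = 2 560 mm², y = 80 mm, Ī = 5 461 333 mm⁴.
Top flange (beyond web): 84 × 12, A = 1 008 mm², y = 154 mm, Ī = 12 096 mm⁴.
Bottom flange (beyond web): 84 × 12, A = 1 008 mm², y = 6 mm, Ī = 12 096 mm⁴.
Centroid: ȳ = ΣA·y / ΣA = 80 mm.
Transfer each piece to the horizontal centroidal axis using Ī + A·d² with d = y − 80:
  web: d = 0 mm → contributes +5 461 333 mm⁴
  top flange (beyond web): d = 74 mm → contributes +5 531 904 mm⁴
  bottom flange (beyond web): d = -74 mm → contributes +5 531 904 mm⁴
Total I = 16 525 141 mm⁴.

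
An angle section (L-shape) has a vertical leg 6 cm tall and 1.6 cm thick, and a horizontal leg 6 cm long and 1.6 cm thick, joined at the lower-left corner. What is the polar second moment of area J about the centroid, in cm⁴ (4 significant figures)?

Treat the section as a set of non-overlapping primitives; coordinates are from the bounding-box lower-left.
Vertical leg: 1.6 × 6, A = 9.6 cm², y = 3 cm, Ī = 28.8 cm⁴.
Horizontal leg (remainder): 4.4 × 1.6, A = 7.04 cm², y = 0.8 cm, Ī = 1.50187 cm⁴.
Centroid: ȳ = ΣA·y / ΣA = 2.06923 cm.
Transfer each piece to the centroidal x-axis using Ī + A·d² with d = y − 2.06923:
  vertical leg: d = 0.930769 cm → contributes +37.1168 cm⁴
  horizontal leg (remainder): d = -1.26923 cm → contributes +12.8429 cm⁴
Total I = 49.9597 cm⁴.
For the y-axis: x̄ = 2.06923 cm.
Repeating about the centroidal y-axis gives I_y = 49.9597 cm⁴.
Polar second moment: J = I_x + I_y = 99.9194 cm⁴.

J ≈ 99.92 cm⁴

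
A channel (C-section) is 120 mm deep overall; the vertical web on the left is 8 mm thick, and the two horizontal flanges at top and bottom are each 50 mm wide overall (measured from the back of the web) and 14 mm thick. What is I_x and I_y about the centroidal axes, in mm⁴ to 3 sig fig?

Decompose the section into non-overlapping parts with the origin at the bottom-left of its bounding rectangle.
Web: 8 × 120, A = 960 mm², y = 60 mm, Ī = 1 152 000 mm⁴.
Top flange (beyond web): 42 × 14, A = 588 mm², y = 113 mm, Ī = 9 604 mm⁴.
Bottom flange (beyond web): 42 × 14, A = 588 mm², y = 7 mm, Ī = 9 604 mm⁴.
By symmetry the centroid is at mid-height, ȳ = 60 mm.
Transfer each piece to the centroidal x-axis using Ī + A·d² with d = y − 60:
  web: d = 0 mm → contributes +1 152 000 mm⁴
  top flange (beyond web): d = 53 mm → contributes +1 661 296 mm⁴
  bottom flange (beyond web): d = -53 mm → contributes +1 661 296 mm⁴
Total I = 4 474 592 mm⁴.
For the y-axis: x̄ = 17.764 mm.
Repeating about the centroidal y-axis gives I_y = 508 329 mm⁴.

I_x ≈ 4.47 × 10⁶ mm⁴, I_y ≈ 5.08 × 10⁵ mm⁴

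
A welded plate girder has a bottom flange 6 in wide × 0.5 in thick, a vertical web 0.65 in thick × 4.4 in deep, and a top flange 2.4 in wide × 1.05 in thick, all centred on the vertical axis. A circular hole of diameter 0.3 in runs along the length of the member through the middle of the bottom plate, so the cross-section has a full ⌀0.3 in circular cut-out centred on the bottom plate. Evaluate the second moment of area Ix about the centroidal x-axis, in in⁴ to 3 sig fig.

Decompose the section into non-overlapping parts with the origin at the bottom-left of its bounding rectangle.
Bottom plate: 6 × 0.5, A = 3 in², y = 0.25 in, Ī = 0.0625 in⁴.
Web plate: 0.65 × 4.4, A = 2.86 in², y = 2.7 in, Ī = 4.6141 in⁴.
Top plate: 2.4 × 1.05, A = 2.52 in², y = 5.425 in, Ī = 0.23153 in⁴.
Hole (subtracted): ⌀0.3, A = 0.070686 in², y = 0.25 in, Ī = 0.00039761 in⁴.
Centroid: ȳ = ΣA·y / ΣA = 2.6627 in.
Transfer each piece to the centroidal x-axis using Ī + A·d² with d = y − 2.6627:
  bottom plate: d = -2.4127 in → contributes +17.526 in⁴
  web plate: d = 0.037286 in → contributes +4.6181 in⁴
  top plate: d = 2.7623 in → contributes +19.46 in⁴
  hole: d = -2.4127 in → contributes −0.41187 in⁴
Total I = 41.192 in⁴.

Ix ≈ 41.2 in⁴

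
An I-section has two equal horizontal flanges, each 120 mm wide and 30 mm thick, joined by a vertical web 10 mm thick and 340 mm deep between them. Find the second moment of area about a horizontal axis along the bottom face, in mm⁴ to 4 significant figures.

I_base ≈ 7.037 × 10⁸ mm⁴

Split into non-overlapping primitives; take the origin at the lower-left of the bounding box.
Bottom flange: 120 × 30, A = 3 600 mm², y = 15 mm, Ī = 270 000 mm⁴.
Web: 10 × 340, A = 3 400 mm², y = 200 mm, Ī = 32 753 333 mm⁴.
Top flange: 120 × 30, A = 3 600 mm², y = 385 mm, Ī = 270 000 mm⁴.
Transfer each piece to the bottom edge using Ī + A·d² with d = y − 0:
  bottom flange: d = 15 mm → contributes +1 080 000 mm⁴
  web: d = 200 mm → contributes +168 753 333 mm⁴
  top flange: d = 385 mm → contributes +533 880 000 mm⁴
Total I = 703 713 333 mm⁴.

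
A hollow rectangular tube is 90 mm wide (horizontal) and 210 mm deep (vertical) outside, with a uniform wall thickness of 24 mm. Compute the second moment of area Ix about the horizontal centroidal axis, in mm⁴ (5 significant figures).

Split into non-overlapping primitives; take the origin at the lower-left of the bounding box.
Outer rectangle: 90 × 210, A = 18 900 mm², y = 105 mm, Ī = 69 457 500 mm⁴.
Inner void (subtracted): 42 × 162, A = 6 804 mm², y = 105 mm, Ī = 14 880 348 mm⁴.
By symmetry the centroid is at mid-height, ȳ = 105 mm.
All pieces are centred on the horizontal centroidal axis, so I = ΣĪ (holes subtracted) = 54 577 152 mm⁴.

Ix ≈ 5.4577 × 10⁷ mm⁴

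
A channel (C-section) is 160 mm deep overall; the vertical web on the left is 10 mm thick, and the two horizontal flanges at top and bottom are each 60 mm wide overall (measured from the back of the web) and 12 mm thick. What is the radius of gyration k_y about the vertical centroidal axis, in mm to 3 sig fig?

Treat the section as a set of non-overlapping primitives; coordinates are from the bounding-box lower-left.
Web: 10 × 160, A = 1 600 mm², x = 5 mm, Ī = 13 333 mm⁴.
Top flange (beyond web): 50 × 12, A = 600 mm², x = 35 mm, Ī = 125 000 mm⁴.
Bottom flange (beyond web): 50 × 12, A = 600 mm², x = 35 mm, Ī = 125 000 mm⁴.
Centroid: x̄ = ΣA·x / ΣA = 17.857 mm.
Transfer each piece to the vertical centroidal axis using Ī + A·d² with d = x − 17.857:
  web: d = -12.857 mm → contributes +277 823 mm⁴
  top flange (beyond web): d = 17.143 mm → contributes +301 327 mm⁴
  bottom flange (beyond web): d = 17.143 mm → contributes +301 327 mm⁴
Total I = 880 476 mm⁴.
Radius of gyration: k = √(I/A) = √(880 476 / 2 800) = 17.733 mm.

k_y ≈ 17.7 mm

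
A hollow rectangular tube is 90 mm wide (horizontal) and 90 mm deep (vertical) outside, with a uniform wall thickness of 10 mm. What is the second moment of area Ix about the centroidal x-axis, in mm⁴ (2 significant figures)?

Ix ≈ 3.5 × 10⁶ mm⁴

Break the section into simple shapes (no overlaps), measuring from the bottom-left corner of the bounding box.
Outer rectangle: 90 × 90, A = 8 100 mm², y = 45 mm, Ī = 5 467 500 mm⁴.
Inner void (subtracted): 70 × 70, A = 4 900 mm², y = 45 mm, Ī = 2 000 833 mm⁴.
By symmetry the centroid is at mid-height, ȳ = 45 mm.
All pieces are centred on the centroidal x-axis, so I = ΣĪ (holes subtracted) = 3 466 667 mm⁴.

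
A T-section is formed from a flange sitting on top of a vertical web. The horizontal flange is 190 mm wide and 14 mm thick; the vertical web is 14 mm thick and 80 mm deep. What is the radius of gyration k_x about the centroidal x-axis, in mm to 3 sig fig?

Treat the section as a set of non-overlapping primitives; coordinates are from the bounding-box lower-left.
Flange: 190 × 14, A = 2 660 mm², y = 87 mm, Ī = 43 447 mm⁴.
Web: 14 × 80, A = 1 120 mm², y = 40 mm, Ī = 597 333 mm⁴.
Centroid: ȳ = ΣA·y / ΣA = 73.074 mm.
Transfer each piece to the centroidal x-axis using Ī + A·d² with d = y − 73.074:
  flange: d = 13.926 mm → contributes +559 304 mm⁴
  web: d = -33.074 mm → contributes +1 822 495 mm⁴
Total I = 2 381 799 mm⁴.
Radius of gyration: k = √(I/A) = √(2 381 799 / 3 780) = 25.102 mm.

k_x ≈ 25.1 mm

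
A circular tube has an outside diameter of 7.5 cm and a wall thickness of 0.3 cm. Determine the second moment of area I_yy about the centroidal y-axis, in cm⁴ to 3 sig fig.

Break the section into simple shapes (no overlaps), measuring from the bottom-left corner of the bounding box.
Outer circle: ⌀7.5, A = 44.179 cm², x = 3.75 cm, Ī = 155.32 cm⁴.
Bore (subtracted): ⌀6.9, A = 37.393 cm², x = 3.75 cm, Ī = 111.27 cm⁴.
By symmetry the centroid is at mid-width, x̄ = 3.75 cm.
All pieces are centred on the centroidal y-axis, so I = ΣĪ (holes subtracted) = 44.049 cm⁴.

I_yy ≈ 44.0 cm⁴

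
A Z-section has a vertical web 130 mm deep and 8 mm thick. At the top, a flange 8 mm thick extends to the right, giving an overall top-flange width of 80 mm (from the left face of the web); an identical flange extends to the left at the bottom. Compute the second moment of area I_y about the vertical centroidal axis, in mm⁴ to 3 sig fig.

I_y ≈ 2.35 × 10⁶ mm⁴

Decompose the section into non-overlapping parts with the origin at the bottom-left of its bounding rectangle.
Web: 8 × 130, A = 1 040 mm², x = 76 mm, Ī = 5546.7 mm⁴.
Top flange (beyond web): 72 × 8, A = 576 mm², x = 116 mm, Ī = 248 832 mm⁴.
Bottom flange (beyond web): 72 × 8, A = 576 mm², x = 36 mm, Ī = 248 832 mm⁴.
Centroid: x̄ = ΣA·x / ΣA = 76 mm.
Transfer each piece to the vertical centroidal axis using Ī + A·d² with d = x − 76:
  web: d = 0 mm → contributes +5546.7 mm⁴
  top flange (beyond web): d = 40 mm → contributes +1 170 432 mm⁴
  bottom flange (beyond web): d = -40 mm → contributes +1 170 432 mm⁴
Total I = 2 346 411 mm⁴.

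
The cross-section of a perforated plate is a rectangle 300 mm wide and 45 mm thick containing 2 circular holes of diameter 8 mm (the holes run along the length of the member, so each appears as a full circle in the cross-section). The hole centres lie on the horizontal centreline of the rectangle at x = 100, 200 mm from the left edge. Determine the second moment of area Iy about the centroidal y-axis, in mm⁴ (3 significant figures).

Iy ≈ 1.01 × 10⁸ mm⁴

Decompose the section into non-overlapping parts with the origin at the bottom-left of its bounding rectangle.
Plate: 300 × 45, A = 13 500 mm², x = 150 mm, Ī = 101 250 000 mm⁴.
Hole 1 (subtracted): ⌀8, A = 50.265 mm², x = 100 mm, Ī = 201.06 mm⁴.
Hole 2 (subtracted): ⌀8, A = 50.265 mm², x = 200 mm, Ī = 201.06 mm⁴.
By symmetry the centroid is at mid-width, x̄ = 150 mm.
Transfer each piece to the centroidal y-axis using Ī + A·d² with d = x − 150:
  plate: d = 0 mm → contributes +101 250 000 mm⁴
  hole 1: d = -50 mm → contributes −125 865 mm⁴
  hole 2: d = 50 mm → contributes −125 865 mm⁴
Total I = 100 998 270 mm⁴.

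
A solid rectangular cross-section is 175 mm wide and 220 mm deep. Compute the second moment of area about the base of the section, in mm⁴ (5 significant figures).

The section: 175 × 220, A = 38 500 mm², y = 110 mm, Ī = 155 283 333 mm⁴.
Transfer it to the base of the section using Ī + A·d² with d = y − 0:
  the section: d = 110 mm → contributes +621 133 333 mm⁴
Total I = 621 133 333 mm⁴.

I_base ≈ 6.2113 × 10⁸ mm⁴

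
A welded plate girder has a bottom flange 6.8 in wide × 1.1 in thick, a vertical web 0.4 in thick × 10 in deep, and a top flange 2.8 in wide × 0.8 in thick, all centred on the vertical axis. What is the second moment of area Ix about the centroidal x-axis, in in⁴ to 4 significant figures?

Ix ≈ 266.9 in⁴

Break the section into simple shapes (no overlaps), measuring from the bottom-left corner of the bounding box.
Bottom plate: 6.8 × 1.1, A = 7.48 in², y = 0.55 in, Ī = 0.754233 in⁴.
Web plate: 0.4 × 10, A = 4 in², y = 6.1 in, Ī = 33.3333 in⁴.
Top plate: 2.8 × 0.8, A = 2.24 in², y = 11.5 in, Ī = 0.119467 in⁴.
Centroid: ȳ = ΣA·y / ΣA = 3.95583 in.
Transfer each piece to the centroidal x-axis using Ī + A·d² with d = y − 3.95583:
  bottom plate: d = -3.40583 in → contributes +87.5199 in⁴
  web plate: d = 2.14417 in → contributes +51.7232 in⁴
  top plate: d = 7.54417 in → contributes +127.608 in⁴
Total I = 266.851 in⁴.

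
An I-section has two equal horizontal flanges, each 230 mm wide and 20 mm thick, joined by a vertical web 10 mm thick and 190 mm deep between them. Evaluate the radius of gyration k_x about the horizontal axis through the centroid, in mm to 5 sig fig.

Split into non-overlapping primitives; take the origin at the lower-left of the bounding box.
Bottom flange: 230 × 20, A = 4 600 mm², y = 10 mm, Ī = 153333.3 mm⁴.
Web: 10 × 190, A = 1 900 mm², y = 115 mm, Ī = 5 715 833 mm⁴.
Top flange: 230 × 20, A = 4 600 mm², y = 220 mm, Ī = 153333.3 mm⁴.
By symmetry the centroid is at mid-height, ȳ = 115 mm.
Transfer each piece to the horizontal axis through the centroid using Ī + A·d² with d = y − 115:
  bottom flange: d = -105 mm → contributes +50 868 333 mm⁴
  web: d = 0 mm → contributes +5 715 833 mm⁴
  top flange: d = 105 mm → contributes +50 868 333 mm⁴
Total I = 107 452 500 mm⁴.
Radius of gyration: k = √(I/A) = √(107 452 500 / 11 100) = 98.38905 mm.

k_x ≈ 98.389 mm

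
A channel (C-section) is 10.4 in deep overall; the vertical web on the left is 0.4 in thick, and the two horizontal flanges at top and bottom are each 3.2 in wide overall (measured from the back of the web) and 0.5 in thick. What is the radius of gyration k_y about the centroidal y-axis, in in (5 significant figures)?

k_y ≈ 0.94147 in

Decompose the section into non-overlapping parts with the origin at the bottom-left of its bounding rectangle.
Web: 0.4 × 10.4, A = 4.16 in², x = 0.2 in, Ī = 0.05546667 in⁴.
Top flange (beyond web): 2.8 × 0.5, A = 1.4 in², x = 1.8 in, Ī = 0.9146667 in⁴.
Bottom flange (beyond web): 2.8 × 0.5, A = 1.4 in², x = 1.8 in, Ī = 0.9146667 in⁴.
Centroid: x̄ = ΣA·x / ΣA = 0.8436782 in.
Transfer each piece to the centroidal y-axis using Ī + A·d² with d = x − 0.8436782:
  web: d = -0.6436782 in → contributes +1.779044 in⁴
  top flange (beyond web): d = 0.9563218 in → contributes +2.195039 in⁴
  bottom flange (beyond web): d = 0.9563218 in → contributes +2.195039 in⁴
Total I = 6.169122 in⁴.
Radius of gyration: k = √(I/A) = √(6.169122 / 6.96) = 0.9414712 in.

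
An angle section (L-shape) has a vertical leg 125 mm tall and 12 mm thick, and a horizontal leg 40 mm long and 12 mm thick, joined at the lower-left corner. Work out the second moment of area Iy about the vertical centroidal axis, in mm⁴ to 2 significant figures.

Iy ≈ 1.5 × 10⁵ mm⁴

Treat the section as a set of non-overlapping primitives; coordinates are from the bounding-box lower-left.
Vertical leg: 12 × 125, A = 1 500 mm², x = 6 mm, Ī = 18 000 mm⁴.
Horizontal leg (remainder): 28 × 12, A = 336 mm², x = 26 mm, Ī = 21 952 mm⁴.
Centroid: x̄ = ΣA·x / ΣA = 9.66 mm.
Transfer each piece to the vertical centroidal axis using Ī + A·d² with d = x − 9.66:
  vertical leg: d = -3.66 mm → contributes +38 095 mm⁴
  horizontal leg (remainder): d = 16.34 mm → contributes +111 661 mm⁴
Total I = 149 756 mm⁴.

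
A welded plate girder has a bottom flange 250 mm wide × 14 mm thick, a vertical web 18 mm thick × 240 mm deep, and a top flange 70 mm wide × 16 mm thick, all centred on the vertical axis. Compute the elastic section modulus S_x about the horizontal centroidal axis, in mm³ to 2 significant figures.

Decompose the section into non-overlapping parts with the origin at the bottom-left of its bounding rectangle.
Bottom plate: 250 × 14, A = 3 500 mm², y = 7 mm, Ī = 57 167 mm⁴.
Web plate: 18 × 240, A = 4 320 mm², y = 134 mm, Ī = 20 736 000 mm⁴.
Top plate: 70 × 16, A = 1 120 mm², y = 262 mm, Ī = 23 893 mm⁴.
Centroid: ȳ = ΣA·y / ΣA = 100.3 mm.
Transfer each piece to the horizontal centroidal axis using Ī + A·d² with d = y − 100.3:
  bottom plate: d = -93.32 mm → contributes +30 534 364 mm⁴
  web plate: d = 33.68 mm → contributes +25 637 687 mm⁴
  top plate: d = 161.7 mm → contributes +29 302 819 mm⁴
Total I = 85 474 870 mm⁴.
Extreme fibre distance c = 169.7 mm; S = I/c = 503 728 mm³.

S_x ≈ 5.0 × 10⁵ mm³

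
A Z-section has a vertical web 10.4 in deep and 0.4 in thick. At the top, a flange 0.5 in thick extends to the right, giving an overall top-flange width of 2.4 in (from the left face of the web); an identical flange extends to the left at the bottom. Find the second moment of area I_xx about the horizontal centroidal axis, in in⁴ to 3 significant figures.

I_xx ≈ 86.5 in⁴

Break the section into simple shapes (no overlaps), measuring from the bottom-left corner of the bounding box.
Web: 0.4 × 10.4, A = 4.16 in², y = 5.2 in, Ī = 37.495 in⁴.
Top flange (beyond web): 2 × 0.5, A = 1 in², y = 10.15 in, Ī = 0.020833 in⁴.
Bottom flange (beyond web): 2 × 0.5, A = 1 in², y = 0.25 in, Ī = 0.020833 in⁴.
Centroid: ȳ = ΣA·y / ΣA = 5.2 in.
Transfer each piece to the horizontal centroidal axis using Ī + A·d² with d = y − 5.2:
  web: d = 0 in → contributes +37.495 in⁴
  top flange (beyond web): d = 4.95 in → contributes +24.523 in⁴
  bottom flange (beyond web): d = -4.95 in → contributes +24.523 in⁴
Total I = 86.542 in⁴.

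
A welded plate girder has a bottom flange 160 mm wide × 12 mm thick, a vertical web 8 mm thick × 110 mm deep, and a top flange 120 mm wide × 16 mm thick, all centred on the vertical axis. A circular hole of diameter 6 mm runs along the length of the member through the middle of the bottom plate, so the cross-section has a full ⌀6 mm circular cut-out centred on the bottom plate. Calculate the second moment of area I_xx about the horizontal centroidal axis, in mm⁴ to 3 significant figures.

I_xx ≈ 1.56 × 10⁷ mm⁴

Decompose the section into non-overlapping parts with the origin at the bottom-left of its bounding rectangle.
Bottom plate: 160 × 12, A = 1 920 mm², y = 6 mm, Ī = 23 040 mm⁴.
Web plate: 8 × 110, A = 880 mm², y = 67 mm, Ī = 887 333 mm⁴.
Top plate: 120 × 16, A = 1 920 mm², y = 130 mm, Ī = 40 960 mm⁴.
Hole (subtracted): ⌀6, A = 28.274 mm², y = 6 mm, Ī = 63.617 mm⁴.
Centroid: ȳ = ΣA·y / ΣA = 68.186 mm.
Transfer each piece to the horizontal centroidal axis using Ī + A·d² with d = y − 68.186:
  bottom plate: d = -62.186 mm → contributes +7 447 887 mm⁴
  web plate: d = -1.1861 mm → contributes +888 571 mm⁴
  top plate: d = 61.814 mm → contributes +7 377 206 mm⁴
  hole: d = -62.186 mm → contributes −109 404 mm⁴
Total I = 15 604 261 mm⁴.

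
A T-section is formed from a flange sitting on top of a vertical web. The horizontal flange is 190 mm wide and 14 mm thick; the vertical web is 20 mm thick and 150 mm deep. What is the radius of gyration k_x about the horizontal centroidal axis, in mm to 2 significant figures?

Break the section into simple shapes (no overlaps), measuring from the bottom-left corner of the bounding box.
Flange: 190 × 14, A = 2 660 mm², y = 157 mm, Ī = 43 447 mm⁴.
Web: 20 × 150, A = 3 000 mm², y = 75 mm, Ī = 5 625 000 mm⁴.
Centroid: ȳ = ΣA·y / ΣA = 113.5 mm.
Transfer each piece to the horizontal centroidal axis using Ī + A·d² with d = y − 113.5:
  flange: d = 43.46 mm → contributes +5 068 249 mm⁴
  web: d = -38.54 mm → contributes +10 080 325 mm⁴
Total I = 15 148 574 mm⁴.
Radius of gyration: k = √(I/A) = √(15 148 574 / 5 660) = 51.73 mm.

k_x ≈ 52 mm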